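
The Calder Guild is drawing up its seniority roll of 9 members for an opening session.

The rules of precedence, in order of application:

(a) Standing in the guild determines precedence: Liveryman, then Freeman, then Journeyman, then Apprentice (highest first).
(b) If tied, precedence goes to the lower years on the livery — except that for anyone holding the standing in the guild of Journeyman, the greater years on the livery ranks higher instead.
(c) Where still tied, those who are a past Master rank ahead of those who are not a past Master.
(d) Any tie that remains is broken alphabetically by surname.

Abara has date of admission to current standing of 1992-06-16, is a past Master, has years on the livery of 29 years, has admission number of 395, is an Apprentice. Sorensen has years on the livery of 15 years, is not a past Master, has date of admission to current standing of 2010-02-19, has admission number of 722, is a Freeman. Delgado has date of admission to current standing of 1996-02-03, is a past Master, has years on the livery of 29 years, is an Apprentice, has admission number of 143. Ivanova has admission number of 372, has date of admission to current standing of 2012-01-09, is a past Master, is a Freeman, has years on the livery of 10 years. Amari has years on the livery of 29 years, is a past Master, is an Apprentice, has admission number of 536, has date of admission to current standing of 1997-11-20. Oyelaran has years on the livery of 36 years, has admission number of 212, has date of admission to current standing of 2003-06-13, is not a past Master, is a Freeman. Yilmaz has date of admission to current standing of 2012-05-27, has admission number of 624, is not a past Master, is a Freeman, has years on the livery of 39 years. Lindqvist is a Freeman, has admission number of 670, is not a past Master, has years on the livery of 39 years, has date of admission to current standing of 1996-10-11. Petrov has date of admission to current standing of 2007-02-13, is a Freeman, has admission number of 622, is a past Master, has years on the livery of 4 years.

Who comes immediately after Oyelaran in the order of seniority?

By standing in the guild: Petrov, Ivanova, Sorensen, Oyelaran, Lindqvist and Yilmaz (Freeman); then Abara, Amari and Delgado (Apprentice).
Among Petrov, Ivanova, Sorensen, Oyelaran, Lindqvist and Yilmaz, by years on the livery (lower first): Petrov (4 years) before Ivanova (10 years) before Sorensen (15 years) before Oyelaran (36 years) before Lindqvist and Yilmaz (39 years).
Lindqvist and Yilmaz are each not a past Master, so the next rule applies.
Among Lindqvist and Yilmaz, alphabetically by surname: Lindqvist before Yilmaz.
Abara, Amari and Delgado all have years on the livery 29 years, so the next rule applies.
Abara, Amari and Delgado are each a past Master, so the next rule applies.
Among Abara, Amari and Delgado, alphabetically by surname: Abara before Amari before Delgado.
Order: Petrov, Ivanova, Sorensen, Oyelaran, Lindqvist, Yilmaz, Abara, Amari, Delgado.

Lindqvist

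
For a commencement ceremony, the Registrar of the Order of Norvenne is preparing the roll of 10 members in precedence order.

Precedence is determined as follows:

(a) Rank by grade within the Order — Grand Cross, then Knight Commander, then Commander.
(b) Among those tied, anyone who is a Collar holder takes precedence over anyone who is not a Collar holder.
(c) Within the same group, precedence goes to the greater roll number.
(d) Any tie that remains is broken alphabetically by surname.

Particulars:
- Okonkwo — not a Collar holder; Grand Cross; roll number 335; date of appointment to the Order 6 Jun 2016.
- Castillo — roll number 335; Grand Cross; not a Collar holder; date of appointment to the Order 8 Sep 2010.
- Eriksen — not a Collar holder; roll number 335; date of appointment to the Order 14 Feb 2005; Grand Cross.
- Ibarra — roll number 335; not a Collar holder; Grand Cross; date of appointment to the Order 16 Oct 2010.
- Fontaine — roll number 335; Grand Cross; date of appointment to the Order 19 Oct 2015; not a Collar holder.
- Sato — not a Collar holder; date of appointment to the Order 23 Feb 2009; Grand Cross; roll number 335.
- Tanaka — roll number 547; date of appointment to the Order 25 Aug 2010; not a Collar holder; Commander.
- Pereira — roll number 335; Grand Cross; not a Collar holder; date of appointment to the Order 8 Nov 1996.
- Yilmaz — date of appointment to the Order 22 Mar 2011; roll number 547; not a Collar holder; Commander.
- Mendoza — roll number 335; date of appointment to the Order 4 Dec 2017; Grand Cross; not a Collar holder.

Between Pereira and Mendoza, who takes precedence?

By grade within the Order: Castillo, Eriksen, Fontaine, Ibarra, Mendoza, Okonkwo, Pereira and Sato (Grand Cross); then Tanaka and Yilmaz (Commander).
Castillo, Eriksen, Fontaine, Ibarra, Mendoza, Okonkwo, Pereira and Sato are each not a Collar holder, so the next rule applies.
Castillo, Eriksen, Fontaine, Ibarra, Mendoza, Okonkwo, Pereira and Sato all have roll number 335, so the next rule applies.
Among Castillo, Eriksen, Fontaine, Ibarra, Mendoza, Okonkwo, Pereira and Sato, alphabetically by surname: Castillo before Eriksen before Fontaine before Ibarra before Mendoza before Okonkwo before Pereira before Sato.
Tanaka and Yilmaz are each not a Collar holder, so the next rule applies.
Tanaka and Yilmaz both have roll number 547, so the next rule applies.
Among Tanaka and Yilmaz, alphabetically by surname: Tanaka before Yilmaz.
So Mendoza takes precedence.

Mendoza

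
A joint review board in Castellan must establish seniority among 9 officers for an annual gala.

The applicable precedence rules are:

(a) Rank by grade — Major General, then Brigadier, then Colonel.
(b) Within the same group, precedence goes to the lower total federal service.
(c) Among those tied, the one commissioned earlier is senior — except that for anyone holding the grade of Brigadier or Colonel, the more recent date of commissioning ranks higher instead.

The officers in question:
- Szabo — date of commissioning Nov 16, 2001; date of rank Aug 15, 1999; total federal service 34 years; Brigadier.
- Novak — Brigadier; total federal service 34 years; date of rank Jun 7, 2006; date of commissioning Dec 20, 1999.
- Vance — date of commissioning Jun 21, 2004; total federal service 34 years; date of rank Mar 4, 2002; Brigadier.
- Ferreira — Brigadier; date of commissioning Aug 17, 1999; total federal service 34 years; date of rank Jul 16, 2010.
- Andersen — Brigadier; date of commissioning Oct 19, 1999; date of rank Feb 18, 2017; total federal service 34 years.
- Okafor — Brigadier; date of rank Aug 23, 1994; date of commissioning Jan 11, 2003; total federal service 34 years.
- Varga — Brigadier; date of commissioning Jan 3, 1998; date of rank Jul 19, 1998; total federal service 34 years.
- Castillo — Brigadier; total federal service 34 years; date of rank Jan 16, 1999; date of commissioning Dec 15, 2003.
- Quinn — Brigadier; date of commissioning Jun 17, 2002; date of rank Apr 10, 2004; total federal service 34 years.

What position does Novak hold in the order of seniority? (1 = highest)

6

By grade: Vance, Castillo, Okafor, Quinn, Szabo, Novak, Andersen, Ferreira and Varga (Brigadier).
Vance, Castillo, Okafor, Quinn, Szabo, Novak, Andersen, Ferreira and Varga all have total federal service 34 years, so the next rule applies.
Among Vance, Castillo, Okafor, Quinn, Szabo, Novak, Andersen, Ferreira and Varga, by date of commissioning (later first) (reversed rule for this group): Vance (Jun 21, 2004) before Castillo (Dec 15, 2003) before Okafor (Jan 11, 2003) before Quinn (Jun 17, 2002) before Szabo (Nov 16, 2001) before Novak (Dec 20, 1999) before Andersen (Oct 19, 1999) before Ferreira (Aug 17, 1999) before Varga (Jan 3, 1998).
Order: Vance, Castillo, Okafor, Quinn, Szabo, Novak, Andersen, Ferreira, Varga. So position 6.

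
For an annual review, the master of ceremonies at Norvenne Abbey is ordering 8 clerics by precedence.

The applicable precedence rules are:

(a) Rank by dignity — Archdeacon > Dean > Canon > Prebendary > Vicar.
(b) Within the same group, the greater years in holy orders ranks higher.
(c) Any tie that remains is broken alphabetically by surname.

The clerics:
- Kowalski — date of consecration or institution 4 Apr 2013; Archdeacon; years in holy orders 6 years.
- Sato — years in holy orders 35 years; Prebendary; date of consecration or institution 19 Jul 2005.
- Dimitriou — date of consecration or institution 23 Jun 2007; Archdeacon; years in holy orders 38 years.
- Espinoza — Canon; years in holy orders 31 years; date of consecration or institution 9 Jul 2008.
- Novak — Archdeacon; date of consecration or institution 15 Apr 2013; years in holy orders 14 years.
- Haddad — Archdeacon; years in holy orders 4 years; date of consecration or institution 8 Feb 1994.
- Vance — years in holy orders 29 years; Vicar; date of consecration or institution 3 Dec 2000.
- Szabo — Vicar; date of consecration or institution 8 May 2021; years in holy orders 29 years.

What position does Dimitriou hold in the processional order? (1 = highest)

1

By dignity: Dimitriou, Novak, Kowalski and Haddad (Archdeacon); then Espinoza (Canon); then Sato (Prebendary); then Szabo and Vance (Vicar).
Among Dimitriou, Novak, Kowalski and Haddad, by years in holy orders (higher first): Dimitriou (38 years) before Novak (14 years) before Kowalski (6 years) before Haddad (4 years).
Szabo and Vance both have years in holy orders 29 years, so the next rule applies.
Among Szabo and Vance, alphabetically by surname: Szabo before Vance.
Order: Dimitriou, Novak, Kowalski, Haddad, Espinoza, Sato, Szabo, Vance. So position 1.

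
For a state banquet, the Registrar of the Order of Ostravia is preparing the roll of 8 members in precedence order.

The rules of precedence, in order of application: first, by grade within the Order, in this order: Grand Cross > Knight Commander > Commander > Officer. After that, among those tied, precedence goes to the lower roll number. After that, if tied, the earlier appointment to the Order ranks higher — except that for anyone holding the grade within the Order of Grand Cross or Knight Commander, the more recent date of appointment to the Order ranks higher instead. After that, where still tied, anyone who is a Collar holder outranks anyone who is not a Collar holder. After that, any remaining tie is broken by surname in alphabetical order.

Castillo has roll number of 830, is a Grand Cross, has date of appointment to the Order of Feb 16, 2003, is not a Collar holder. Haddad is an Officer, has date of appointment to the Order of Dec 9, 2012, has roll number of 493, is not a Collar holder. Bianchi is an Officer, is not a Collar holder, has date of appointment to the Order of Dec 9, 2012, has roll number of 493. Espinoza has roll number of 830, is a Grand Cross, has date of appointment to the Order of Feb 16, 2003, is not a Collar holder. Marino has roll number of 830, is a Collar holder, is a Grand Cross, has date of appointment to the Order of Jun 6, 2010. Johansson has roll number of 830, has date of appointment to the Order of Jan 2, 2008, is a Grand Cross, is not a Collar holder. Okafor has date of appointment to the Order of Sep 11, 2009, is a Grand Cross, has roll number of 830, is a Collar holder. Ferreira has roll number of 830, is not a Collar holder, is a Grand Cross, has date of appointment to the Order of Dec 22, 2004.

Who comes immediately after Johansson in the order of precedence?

By grade within the Order: Marino, Okafor, Johansson, Ferreira, Castillo and Espinoza (Grand Cross); then Bianchi and Haddad (Officer).
Marino, Okafor, Johansson, Ferreira, Castillo and Espinoza all have roll number 830, so the next rule applies.
Among Marino, Okafor, Johansson, Ferreira, Castillo and Espinoza, by date of appointment to the Order (later first) (reversed rule for this group): Marino (Jun 6, 2010) before Okafor (Sep 11, 2009) before Johansson (Jan 2, 2008) before Ferreira (Dec 22, 2004) before Castillo and Espinoza (Feb 16, 2003).
Castillo and Espinoza are each not a Collar holder, so the next rule applies.
Among Castillo and Espinoza, alphabetically by surname: Castillo before Espinoza.
Bianchi and Haddad both have roll number 493, so the next rule applies.
Bianchi and Haddad both have date of appointment to the Order Dec 9, 2012, so the next rule applies.
Bianchi and Haddad are each not a Collar holder, so the next rule applies.
Among Bianchi and Haddad, alphabetically by surname: Bianchi before Haddad.
Order: Marino, Okafor, Johansson, Ferreira, Castillo, Espinoza, Bianchi, Haddad.

Ferreira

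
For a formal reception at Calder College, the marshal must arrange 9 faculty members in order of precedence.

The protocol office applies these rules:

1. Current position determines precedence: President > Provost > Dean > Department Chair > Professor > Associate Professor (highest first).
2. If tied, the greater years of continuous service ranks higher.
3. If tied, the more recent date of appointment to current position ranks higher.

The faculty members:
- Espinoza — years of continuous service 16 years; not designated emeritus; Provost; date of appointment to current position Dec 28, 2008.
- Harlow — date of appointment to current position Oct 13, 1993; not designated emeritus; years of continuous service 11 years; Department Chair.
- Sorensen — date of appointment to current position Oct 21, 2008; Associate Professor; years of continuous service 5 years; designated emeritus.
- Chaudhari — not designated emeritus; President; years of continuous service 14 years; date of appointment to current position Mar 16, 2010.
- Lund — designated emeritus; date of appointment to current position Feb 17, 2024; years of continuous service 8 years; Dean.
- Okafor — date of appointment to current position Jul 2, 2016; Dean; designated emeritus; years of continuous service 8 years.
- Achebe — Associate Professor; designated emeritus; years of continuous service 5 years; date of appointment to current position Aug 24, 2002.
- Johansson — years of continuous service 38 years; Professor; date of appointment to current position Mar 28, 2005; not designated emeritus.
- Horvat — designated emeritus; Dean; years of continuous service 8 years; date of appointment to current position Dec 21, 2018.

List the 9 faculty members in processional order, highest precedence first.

By current position: Chaudhari (President); then Espinoza (Provost); then Lund, Horvat and Okafor (Dean); then Harlow (Department Chair); then Johansson (Professor); then Sorensen and Achebe (Associate Professor).
Lund, Horvat and Okafor all have years of continuous service 8 years, so the next rule applies.
Among Lund, Horvat and Okafor, by date of appointment to current position (later first): Lund (Feb 17, 2024) before Horvat (Dec 21, 2018) before Okafor (Jul 2, 2016).
Sorensen and Achebe both have years of continuous service 5 years, so the next rule applies.
Among Sorensen and Achebe, by date of appointment to current position (later first): Sorensen (Oct 21, 2008) before Achebe (Aug 24, 2002).
Full order: Chaudhari, Espinoza, Lund, Horvat, Okafor, Harlow, Johansson, Sorensen, Achebe.

Chaudhari, Espinoza, Lund, Horvat, Okafor, Harlow, Johansson, Sorensen, Achebe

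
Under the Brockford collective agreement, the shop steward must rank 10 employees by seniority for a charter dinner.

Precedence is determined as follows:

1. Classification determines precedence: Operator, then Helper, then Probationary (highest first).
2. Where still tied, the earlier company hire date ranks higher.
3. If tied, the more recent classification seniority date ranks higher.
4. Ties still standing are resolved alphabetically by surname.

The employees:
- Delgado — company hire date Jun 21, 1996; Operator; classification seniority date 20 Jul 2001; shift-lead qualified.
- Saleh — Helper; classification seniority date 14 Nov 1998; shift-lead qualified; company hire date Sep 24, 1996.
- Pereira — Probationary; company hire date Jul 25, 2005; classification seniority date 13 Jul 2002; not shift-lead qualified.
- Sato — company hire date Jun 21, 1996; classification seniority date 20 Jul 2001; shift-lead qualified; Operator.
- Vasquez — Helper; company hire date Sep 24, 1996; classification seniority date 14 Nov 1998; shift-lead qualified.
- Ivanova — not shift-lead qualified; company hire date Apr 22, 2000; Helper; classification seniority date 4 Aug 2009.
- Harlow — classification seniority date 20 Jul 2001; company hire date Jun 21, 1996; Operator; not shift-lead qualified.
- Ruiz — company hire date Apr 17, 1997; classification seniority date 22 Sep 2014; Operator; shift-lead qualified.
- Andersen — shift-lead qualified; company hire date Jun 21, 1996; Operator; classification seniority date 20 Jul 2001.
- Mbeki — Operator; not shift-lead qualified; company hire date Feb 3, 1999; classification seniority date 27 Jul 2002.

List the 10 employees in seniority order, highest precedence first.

By classification: Andersen, Delgado, Harlow, Sato, Ruiz and Mbeki (Operator); then Saleh, Vasquez and Ivanova (Helper); then Pereira (Probationary).
Among Andersen, Delgado, Harlow, Sato, Ruiz and Mbeki, by company hire date (earlier first): Andersen, Delgado, Harlow and Sato (Jun 21, 1996) before Ruiz (Apr 17, 1997) before Mbeki (Feb 3, 1999).
Andersen, Delgado, Harlow and Sato all have classification seniority date 20 Jul 2001, so the next rule applies.
Among Andersen, Delgado, Harlow and Sato, alphabetically by surname: Andersen before Delgado before Harlow before Sato.
Among Saleh, Vasquez and Ivanova, by company hire date (earlier first): Saleh and Vasquez (Sep 24, 1996) before Ivanova (Apr 22, 2000).
Saleh and Vasquez both have classification seniority date 14 Nov 1998, so the next rule applies.
Among Saleh and Vasquez, alphabetically by surname: Saleh before Vasquez.
Full order: Andersen, Delgado, Harlow, Sato, Ruiz, Mbeki, Saleh, Vasquez, Ivanova, Pereira.

Andersen, Delgado, Harlow, Sato, Ruiz, Mbeki, Saleh, Vasquez, Ivanova, Pereira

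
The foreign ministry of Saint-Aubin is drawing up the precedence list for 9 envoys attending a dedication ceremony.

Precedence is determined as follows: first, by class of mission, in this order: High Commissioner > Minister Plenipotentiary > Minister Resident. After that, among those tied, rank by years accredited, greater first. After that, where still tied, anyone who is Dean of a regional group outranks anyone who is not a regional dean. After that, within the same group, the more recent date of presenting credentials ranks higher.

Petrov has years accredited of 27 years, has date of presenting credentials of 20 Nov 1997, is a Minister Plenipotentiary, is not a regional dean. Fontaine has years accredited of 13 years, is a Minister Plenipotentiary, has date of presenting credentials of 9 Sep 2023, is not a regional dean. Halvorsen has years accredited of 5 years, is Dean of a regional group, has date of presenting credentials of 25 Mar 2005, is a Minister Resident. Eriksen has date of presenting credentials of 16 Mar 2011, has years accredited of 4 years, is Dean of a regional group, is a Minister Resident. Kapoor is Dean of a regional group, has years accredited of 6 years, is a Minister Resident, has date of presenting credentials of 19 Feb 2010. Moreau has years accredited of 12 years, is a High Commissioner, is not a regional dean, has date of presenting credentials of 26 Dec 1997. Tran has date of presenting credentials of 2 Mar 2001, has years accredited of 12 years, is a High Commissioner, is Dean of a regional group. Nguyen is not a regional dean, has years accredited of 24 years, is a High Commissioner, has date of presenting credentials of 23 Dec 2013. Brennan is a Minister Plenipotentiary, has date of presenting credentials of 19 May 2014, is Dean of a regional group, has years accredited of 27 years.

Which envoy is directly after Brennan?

Petrov

By class of mission: Nguyen, Tran and Moreau (High Commissioner); then Brennan, Petrov and Fontaine (Minister Plenipotentiary); then Kapoor, Halvorsen and Eriksen (Minister Resident).
Among Nguyen, Tran and Moreau, by years accredited (higher first): Nguyen (24 years) before Tran and Moreau (12 years).
Among Tran and Moreau, Dean of a regional group before not a regional dean: Tran (Dean of a regional group) before Moreau (not a regional dean).
Among Brennan, Petrov and Fontaine, by years accredited (higher first): Brennan and Petrov (27 years) before Fontaine (13 years).
Among Brennan and Petrov, Dean of a regional group before not a regional dean: Brennan (Dean of a regional group) before Petrov (not a regional dean).
Among Kapoor, Halvorsen and Eriksen, by years accredited (higher first): Kapoor (6 years) before Halvorsen (5 years) before Eriksen (4 years).
Order: Nguyen, Tran, Moreau, Brennan, Petrov, Fontaine, Kapoor, Halvorsen, Eriksen.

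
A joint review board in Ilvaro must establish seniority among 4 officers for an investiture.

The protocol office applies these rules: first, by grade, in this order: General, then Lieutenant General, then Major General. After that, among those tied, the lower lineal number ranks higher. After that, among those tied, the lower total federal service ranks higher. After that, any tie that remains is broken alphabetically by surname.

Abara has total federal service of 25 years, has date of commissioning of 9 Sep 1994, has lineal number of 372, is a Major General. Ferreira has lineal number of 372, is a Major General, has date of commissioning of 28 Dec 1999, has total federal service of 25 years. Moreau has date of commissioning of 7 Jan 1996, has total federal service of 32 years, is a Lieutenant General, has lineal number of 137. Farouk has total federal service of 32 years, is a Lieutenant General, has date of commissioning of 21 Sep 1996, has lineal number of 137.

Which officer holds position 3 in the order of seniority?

Abara

By grade: Farouk and Moreau (Lieutenant General); then Abara and Ferreira (Major General).
Farouk and Moreau both have lineal number 137, so the next rule applies.
Farouk and Moreau both have total federal service 32 years, so the next rule applies.
Among Farouk and Moreau, alphabetically by surname: Farouk before Moreau.
Abara and Ferreira both have lineal number 372, so the next rule applies.
Abara and Ferreira both have total federal service 25 years, so the next rule applies.
Among Abara and Ferreira, alphabetically by surname: Abara before Ferreira.
Order: Farouk, Moreau, Abara, Ferreira.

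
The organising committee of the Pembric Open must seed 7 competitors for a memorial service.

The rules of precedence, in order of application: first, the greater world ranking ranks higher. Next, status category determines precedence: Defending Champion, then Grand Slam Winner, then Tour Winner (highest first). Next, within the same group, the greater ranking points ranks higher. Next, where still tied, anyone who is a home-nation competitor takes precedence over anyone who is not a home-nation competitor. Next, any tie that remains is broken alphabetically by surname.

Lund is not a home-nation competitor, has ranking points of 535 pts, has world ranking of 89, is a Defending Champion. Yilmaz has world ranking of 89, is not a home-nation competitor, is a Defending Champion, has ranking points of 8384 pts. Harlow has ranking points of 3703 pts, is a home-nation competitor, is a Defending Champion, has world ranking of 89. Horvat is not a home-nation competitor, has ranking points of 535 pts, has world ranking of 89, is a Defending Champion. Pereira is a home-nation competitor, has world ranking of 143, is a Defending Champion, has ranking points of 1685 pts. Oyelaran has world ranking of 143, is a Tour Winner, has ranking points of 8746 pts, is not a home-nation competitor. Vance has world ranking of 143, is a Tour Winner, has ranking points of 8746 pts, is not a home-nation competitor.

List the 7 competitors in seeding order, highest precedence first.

By world ranking (higher first): Pereira, Oyelaran and Vance (each 143); then Yilmaz, Harlow, Horvat and Lund (each 89).
Among Pereira, Oyelaran and Vance, by status category: Pereira (Defending Champion) before Oyelaran and Vance (Tour Winner).
Oyelaran and Vance both have ranking points 8746 pts, so the next rule applies.
Oyelaran and Vance are each not a home-nation competitor, so the next rule applies.
Among Oyelaran and Vance, alphabetically by surname: Oyelaran before Vance.
Yilmaz, Harlow, Horvat and Lund are each Defending Champion, so the next rule applies.
Among Yilmaz, Harlow, Horvat and Lund, by ranking points (higher first): Yilmaz (8384 pts) before Harlow (3703 pts) before Horvat and Lund (535 pts).
Horvat and Lund are each not a home-nation competitor, so the next rule applies.
Among Horvat and Lund, alphabetically by surname: Horvat before Lund.
Full order: Pereira, Oyelaran, Vance, Yilmaz, Harlow, Horvat, Lund.

Pereira, Oyelaran, Vance, Yilmaz, Harlow, Horvat, Lund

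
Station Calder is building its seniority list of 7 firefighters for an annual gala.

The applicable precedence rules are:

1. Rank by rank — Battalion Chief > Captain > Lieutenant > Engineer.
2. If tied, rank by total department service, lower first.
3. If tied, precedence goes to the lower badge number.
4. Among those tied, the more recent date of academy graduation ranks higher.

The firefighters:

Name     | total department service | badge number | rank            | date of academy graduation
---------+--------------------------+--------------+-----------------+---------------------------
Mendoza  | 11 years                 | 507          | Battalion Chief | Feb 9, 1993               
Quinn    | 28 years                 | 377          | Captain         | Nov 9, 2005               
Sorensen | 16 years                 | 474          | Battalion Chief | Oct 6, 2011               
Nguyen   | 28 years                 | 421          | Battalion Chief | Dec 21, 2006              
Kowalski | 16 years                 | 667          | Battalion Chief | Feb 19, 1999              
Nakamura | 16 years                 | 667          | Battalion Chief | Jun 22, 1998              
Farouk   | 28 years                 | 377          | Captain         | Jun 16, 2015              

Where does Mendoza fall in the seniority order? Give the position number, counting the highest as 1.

By rank: Mendoza, Sorensen, Kowalski, Nakamura and Nguyen (Battalion Chief); then Farouk and Quinn (Captain).
Among Mendoza, Sorensen, Kowalski, Nakamura and Nguyen, by total department service (lower first): Mendoza (11 years) before Sorensen, Kowalski and Nakamura (16 years) before Nguyen (28 years).
Among Sorensen, Kowalski and Nakamura, by badge number (lower first): Sorensen (474) before Kowalski and Nakamura (667).
Among Kowalski and Nakamura, by date of academy graduation (later first): Kowalski (Feb 19, 1999) before Nakamura (Jun 22, 1998).
Farouk and Quinn both have total department service 28 years, so the next rule applies.
Farouk and Quinn both have badge number 377, so the next rule applies.
Among Farouk and Quinn, by date of academy graduation (later first): Farouk (Jun 16, 2015) before Quinn (Nov 9, 2005).
Order: Mendoza, Sorensen, Kowalski, Nakamura, Nguyen, Farouk, Quinn. So position 1.

1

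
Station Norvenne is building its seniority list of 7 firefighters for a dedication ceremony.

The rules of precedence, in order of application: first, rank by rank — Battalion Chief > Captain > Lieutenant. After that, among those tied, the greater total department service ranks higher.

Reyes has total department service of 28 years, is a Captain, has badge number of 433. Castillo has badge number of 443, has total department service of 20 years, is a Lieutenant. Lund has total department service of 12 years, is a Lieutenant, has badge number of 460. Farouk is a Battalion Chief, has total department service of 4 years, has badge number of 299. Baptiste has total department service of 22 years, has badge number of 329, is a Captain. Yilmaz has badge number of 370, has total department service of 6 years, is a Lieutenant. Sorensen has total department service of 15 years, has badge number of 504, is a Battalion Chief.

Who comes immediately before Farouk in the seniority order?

Sorensen

By rank: Sorensen and Farouk (Battalion Chief); then Reyes and Baptiste (Captain); then Castillo, Lund and Yilmaz (Lieutenant).
Among Sorensen and Farouk, by total department service (higher first): Sorensen (15 years) before Farouk (4 years).
Among Reyes and Baptiste, by total department service (higher first): Reyes (28 years) before Baptiste (22 years).
Among Castillo, Lund and Yilmaz, by total department service (higher first): Castillo (20 years) before Lund (12 years) before Yilmaz (6 years).
Order: Sorensen, Farouk, Reyes, Baptiste, Castillo, Lund, Yilmaz.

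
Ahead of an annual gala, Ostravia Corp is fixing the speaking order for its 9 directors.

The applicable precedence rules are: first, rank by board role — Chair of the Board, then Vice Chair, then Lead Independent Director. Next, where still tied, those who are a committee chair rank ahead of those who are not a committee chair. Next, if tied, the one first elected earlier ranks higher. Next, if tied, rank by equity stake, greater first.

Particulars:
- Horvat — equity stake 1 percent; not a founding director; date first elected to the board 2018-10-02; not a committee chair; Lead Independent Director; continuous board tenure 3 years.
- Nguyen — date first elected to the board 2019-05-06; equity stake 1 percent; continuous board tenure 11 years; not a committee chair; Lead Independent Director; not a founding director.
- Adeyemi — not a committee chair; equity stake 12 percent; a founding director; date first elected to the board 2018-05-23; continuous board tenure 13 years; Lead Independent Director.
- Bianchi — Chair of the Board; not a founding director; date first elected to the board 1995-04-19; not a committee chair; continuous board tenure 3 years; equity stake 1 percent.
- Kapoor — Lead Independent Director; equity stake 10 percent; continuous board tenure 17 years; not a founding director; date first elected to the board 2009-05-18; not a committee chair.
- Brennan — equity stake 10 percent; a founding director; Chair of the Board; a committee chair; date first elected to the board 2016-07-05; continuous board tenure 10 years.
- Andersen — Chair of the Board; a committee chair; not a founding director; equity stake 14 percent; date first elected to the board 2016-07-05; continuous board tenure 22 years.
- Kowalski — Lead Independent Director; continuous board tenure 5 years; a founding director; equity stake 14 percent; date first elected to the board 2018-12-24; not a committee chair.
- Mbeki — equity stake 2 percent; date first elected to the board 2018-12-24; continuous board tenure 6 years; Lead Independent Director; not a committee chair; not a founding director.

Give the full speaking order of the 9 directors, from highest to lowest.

Andersen, Brennan, Bianchi, Kapoor, Adeyemi, Horvat, Kowalski, Mbeki, Nguyen

By board role: Andersen, Brennan and Bianchi (Chair of the Board); then Kapoor, Adeyemi, Horvat, Kowalski, Mbeki and Nguyen (Lead Independent Director).
Among Andersen, Brennan and Bianchi, a committee chair before not a committee chair: Andersen and Brennan (a committee chair) before Bianchi (not a committee chair).
Andersen and Brennan both have date first elected to the board 2016-07-05, so the next rule applies.
Among Andersen and Brennan, by equity stake (higher first): Andersen (14 percent) before Brennan (10 percent).
Kapoor, Adeyemi, Horvat, Kowalski, Mbeki and Nguyen are each not a committee chair, so the next rule applies.
Among Kapoor, Adeyemi, Horvat, Kowalski, Mbeki and Nguyen, by date first elected to the board (earlier first): Kapoor (2009-05-18) before Adeyemi (2018-05-23) before Horvat (2018-10-02) before Kowalski and Mbeki (2018-12-24) before Nguyen (2019-05-06).
Among Kowalski and Mbeki, by equity stake (higher first): Kowalski (14 percent) before Mbeki (2 percent).
Full order: Andersen, Brennan, Bianchi, Kapoor, Adeyemi, Horvat, Kowalski, Mbeki, Nguyen.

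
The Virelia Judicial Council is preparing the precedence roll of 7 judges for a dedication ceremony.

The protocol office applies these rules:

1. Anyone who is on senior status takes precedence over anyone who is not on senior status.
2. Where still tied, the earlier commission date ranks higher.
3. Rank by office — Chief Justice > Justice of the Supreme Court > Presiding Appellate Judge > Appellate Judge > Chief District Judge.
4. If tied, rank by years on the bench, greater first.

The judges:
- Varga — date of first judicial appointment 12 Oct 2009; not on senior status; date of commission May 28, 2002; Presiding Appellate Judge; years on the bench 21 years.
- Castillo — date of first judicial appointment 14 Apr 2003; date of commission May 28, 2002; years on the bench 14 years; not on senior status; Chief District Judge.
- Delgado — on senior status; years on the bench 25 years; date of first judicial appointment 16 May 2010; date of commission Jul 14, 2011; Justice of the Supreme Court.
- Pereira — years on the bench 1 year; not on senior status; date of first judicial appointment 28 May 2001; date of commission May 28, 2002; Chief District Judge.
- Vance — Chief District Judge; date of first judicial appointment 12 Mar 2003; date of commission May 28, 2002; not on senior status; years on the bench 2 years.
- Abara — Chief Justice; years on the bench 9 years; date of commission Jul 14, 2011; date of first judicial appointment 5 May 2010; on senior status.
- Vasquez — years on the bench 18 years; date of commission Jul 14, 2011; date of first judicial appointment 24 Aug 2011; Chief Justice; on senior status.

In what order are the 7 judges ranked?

Vasquez, Abara, Delgado, Varga, Castillo, Vance, Pereira

By the first rule: Vasquez, Abara and Delgado (each on senior status); then Varga, Castillo, Vance and Pereira (each not on senior status).
Vasquez, Abara and Delgado all have date of commission Jul 14, 2011, so the next rule applies.
Among Vasquez, Abara and Delgado, by office: Vasquez and Abara (Chief Justice) before Delgado (Justice of the Supreme Court).
Among Vasquez and Abara, by years on the bench (higher first): Vasquez (18 years) before Abara (9 years).
Varga, Castillo, Vance and Pereira all have date of commission May 28, 2002, so the next rule applies.
Among Varga, Castillo, Vance and Pereira, by office: Varga (Presiding Appellate Judge) before Castillo, Vance and Pereira (Chief District Judge).
Among Castillo, Vance and Pereira, by years on the bench (higher first): Castillo (14 years) before Vance (2 years) before Pereira (1 year).
Full order: Vasquez, Abara, Delgado, Varga, Castillo, Vance, Pereira.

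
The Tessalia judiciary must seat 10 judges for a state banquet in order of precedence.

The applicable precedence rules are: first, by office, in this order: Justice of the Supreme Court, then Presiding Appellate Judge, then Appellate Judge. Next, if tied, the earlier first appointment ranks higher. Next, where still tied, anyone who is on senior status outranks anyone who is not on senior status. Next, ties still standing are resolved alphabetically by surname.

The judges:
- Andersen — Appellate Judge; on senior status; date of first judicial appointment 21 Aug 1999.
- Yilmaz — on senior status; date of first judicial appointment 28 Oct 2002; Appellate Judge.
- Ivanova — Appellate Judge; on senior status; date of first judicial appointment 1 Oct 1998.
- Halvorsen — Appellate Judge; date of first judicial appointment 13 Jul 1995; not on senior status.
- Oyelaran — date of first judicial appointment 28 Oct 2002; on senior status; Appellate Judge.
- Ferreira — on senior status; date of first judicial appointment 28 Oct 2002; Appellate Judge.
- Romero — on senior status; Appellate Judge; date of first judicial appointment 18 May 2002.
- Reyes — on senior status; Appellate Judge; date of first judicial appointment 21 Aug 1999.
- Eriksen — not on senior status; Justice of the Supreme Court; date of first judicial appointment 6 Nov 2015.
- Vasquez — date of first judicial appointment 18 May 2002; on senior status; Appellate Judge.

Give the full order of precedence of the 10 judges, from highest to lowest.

By office: Eriksen (Justice of the Supreme Court); then Halvorsen, Ivanova, Andersen, Reyes, Romero, Vasquez, Ferreira, Oyelaran and Yilmaz (Appellate Judge).
Among Halvorsen, Ivanova, Andersen, Reyes, Romero, Vasquez, Ferreira, Oyelaran and Yilmaz, by date of first judicial appointment (earlier first): Halvorsen (13 Jul 1995) before Ivanova (1 Oct 1998) before Andersen and Reyes (21 Aug 1999) before Romero and Vasquez (18 May 2002) before Ferreira, Oyelaran and Yilmaz (28 Oct 2002).
Andersen and Reyes are each on senior status, so the next rule applies.
Among Andersen and Reyes, alphabetically by surname: Andersen before Reyes.
Romero and Vasquez are each on senior status, so the next rule applies.
Among Romero and Vasquez, alphabetically by surname: Romero before Vasquez.
Ferreira, Oyelaran and Yilmaz are each on senior status, so the next rule applies.
Among Ferreira, Oyelaran and Yilmaz, alphabetically by surname: Ferreira before Oyelaran before Yilmaz.
Full order: Eriksen, Halvorsen, Ivanova, Andersen, Reyes, Romero, Vasquez, Ferreira, Oyelaran, Yilmaz.

Eriksen, Halvorsen, Ivanova, Andersen, Reyes, Romero, Vasquez, Ferreira, Oyelaran, Yilmaz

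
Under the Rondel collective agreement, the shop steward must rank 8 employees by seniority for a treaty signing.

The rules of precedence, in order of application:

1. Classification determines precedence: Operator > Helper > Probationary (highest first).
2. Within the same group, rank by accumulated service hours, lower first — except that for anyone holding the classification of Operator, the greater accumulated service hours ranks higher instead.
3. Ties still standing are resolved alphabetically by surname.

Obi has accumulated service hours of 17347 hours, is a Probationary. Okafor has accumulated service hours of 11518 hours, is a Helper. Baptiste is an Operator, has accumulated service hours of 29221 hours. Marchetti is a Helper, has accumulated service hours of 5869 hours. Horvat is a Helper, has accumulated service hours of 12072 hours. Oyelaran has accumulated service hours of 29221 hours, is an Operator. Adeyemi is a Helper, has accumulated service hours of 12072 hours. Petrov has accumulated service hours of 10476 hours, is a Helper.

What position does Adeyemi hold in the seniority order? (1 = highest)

6

By classification: Baptiste and Oyelaran (Operator); then Marchetti, Petrov, Okafor, Adeyemi and Horvat (Helper); then Obi (Probationary).
Baptiste and Oyelaran both have accumulated service hours 29221 hours, so the next rule applies.
Among Baptiste and Oyelaran, alphabetically by surname: Baptiste before Oyelaran.
Among Marchetti, Petrov, Okafor, Adeyemi and Horvat, by accumulated service hours (lower first): Marchetti (5869 hours) before Petrov (10476 hours) before Okafor (11518 hours) before Adeyemi and Horvat (12072 hours).
Among Adeyemi and Horvat, alphabetically by surname: Adeyemi before Horvat.
Order: Baptiste, Oyelaran, Marchetti, Petrov, Okafor, Adeyemi, Horvat, Obi. So position 6.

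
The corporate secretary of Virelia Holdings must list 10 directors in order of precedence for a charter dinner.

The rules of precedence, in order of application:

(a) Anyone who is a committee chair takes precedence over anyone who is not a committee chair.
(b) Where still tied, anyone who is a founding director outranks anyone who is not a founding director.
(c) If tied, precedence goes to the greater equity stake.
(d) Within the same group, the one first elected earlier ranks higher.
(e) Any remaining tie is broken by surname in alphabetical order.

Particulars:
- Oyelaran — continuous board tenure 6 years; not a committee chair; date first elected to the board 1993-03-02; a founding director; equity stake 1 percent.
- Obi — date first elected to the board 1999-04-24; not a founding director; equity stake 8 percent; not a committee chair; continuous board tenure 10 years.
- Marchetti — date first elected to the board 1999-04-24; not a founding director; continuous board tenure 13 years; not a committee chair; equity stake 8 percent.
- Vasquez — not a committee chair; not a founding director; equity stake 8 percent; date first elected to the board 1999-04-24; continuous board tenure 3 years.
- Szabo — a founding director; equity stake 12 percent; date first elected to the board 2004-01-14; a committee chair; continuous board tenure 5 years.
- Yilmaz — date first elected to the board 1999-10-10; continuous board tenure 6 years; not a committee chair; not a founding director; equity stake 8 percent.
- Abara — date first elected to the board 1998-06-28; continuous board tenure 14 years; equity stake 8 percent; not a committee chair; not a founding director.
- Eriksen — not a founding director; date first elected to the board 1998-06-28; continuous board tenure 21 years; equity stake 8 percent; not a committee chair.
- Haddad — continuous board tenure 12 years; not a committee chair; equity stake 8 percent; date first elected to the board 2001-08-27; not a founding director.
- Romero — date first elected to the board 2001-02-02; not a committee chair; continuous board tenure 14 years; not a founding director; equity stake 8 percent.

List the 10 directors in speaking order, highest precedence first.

By the first rule: Szabo (a committee chair); then Oyelaran, Abara, Eriksen, Marchetti, Obi, Vasquez, Yilmaz, Romero and Haddad (each not a committee chair).
Among Oyelaran, Abara, Eriksen, Marchetti, Obi, Vasquez, Yilmaz, Romero and Haddad, a founding director before not a founding director: Oyelaran (a founding director) before Abara, Eriksen, Marchetti, Obi, Vasquez, Yilmaz, Romero and Haddad (not a founding director).
Abara, Eriksen, Marchetti, Obi, Vasquez, Yilmaz, Romero and Haddad all have equity stake 8 percent, so the next rule applies.
Among Abara, Eriksen, Marchetti, Obi, Vasquez, Yilmaz, Romero and Haddad, by date first elected to the board (earlier first): Abara and Eriksen (1998-06-28) before Marchetti, Obi and Vasquez (1999-04-24) before Yilmaz (1999-10-10) before Romero (2001-02-02) before Haddad (2001-08-27).
Among Abara and Eriksen, alphabetically by surname: Abara before Eriksen.
Among Marchetti, Obi and Vasquez, alphabetically by surname: Marchetti before Obi before Vasquez.
Full order: Szabo, Oyelaran, Abara, Eriksen, Marchetti, Obi, Vasquez, Yilmaz, Romero, Haddad.

Szabo, Oyelaran, Abara, Eriksen, Marchetti, Obi, Vasquez, Yilmaz, Romero, Haddad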